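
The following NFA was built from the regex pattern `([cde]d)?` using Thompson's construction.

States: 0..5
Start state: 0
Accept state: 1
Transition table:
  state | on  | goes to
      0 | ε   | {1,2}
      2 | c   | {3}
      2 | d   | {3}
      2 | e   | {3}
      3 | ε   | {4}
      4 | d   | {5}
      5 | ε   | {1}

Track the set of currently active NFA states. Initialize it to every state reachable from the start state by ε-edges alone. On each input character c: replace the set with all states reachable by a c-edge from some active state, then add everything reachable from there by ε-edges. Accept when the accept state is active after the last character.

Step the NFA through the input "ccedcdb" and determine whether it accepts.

S₀ = ε-closure({0}) = {0,1,2}
'c' @ 1: {3,4}
'c' @ 2: {}  — state set empty
rest 'edcdb' ignored (set empty)
end set {} — state 1 not in

Answer: REJECT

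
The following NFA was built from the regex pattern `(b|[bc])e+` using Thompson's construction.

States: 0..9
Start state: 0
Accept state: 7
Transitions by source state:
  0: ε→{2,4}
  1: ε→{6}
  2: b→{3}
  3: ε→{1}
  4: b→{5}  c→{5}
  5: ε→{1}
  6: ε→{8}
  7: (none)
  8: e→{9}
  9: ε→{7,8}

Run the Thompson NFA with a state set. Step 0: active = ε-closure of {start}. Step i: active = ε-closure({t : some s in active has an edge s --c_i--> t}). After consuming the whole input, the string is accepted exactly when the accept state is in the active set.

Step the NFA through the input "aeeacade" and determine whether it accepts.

initial (ε-close {0}): {0,2,4}
'a' @ 1: {}  — state set empty
rest 'eeacade' ignored (set empty)
end set {} — state 7 not in

Answer: REJECT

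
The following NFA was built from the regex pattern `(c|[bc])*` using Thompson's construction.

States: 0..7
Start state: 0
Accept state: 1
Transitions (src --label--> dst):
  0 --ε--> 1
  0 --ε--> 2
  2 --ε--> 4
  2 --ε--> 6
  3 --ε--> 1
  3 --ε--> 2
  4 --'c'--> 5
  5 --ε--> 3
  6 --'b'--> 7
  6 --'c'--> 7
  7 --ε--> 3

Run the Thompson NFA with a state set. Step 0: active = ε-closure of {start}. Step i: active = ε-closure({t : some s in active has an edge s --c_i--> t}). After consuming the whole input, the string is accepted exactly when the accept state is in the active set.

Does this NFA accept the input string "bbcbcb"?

start: ε-closure({0}) = {0,1,2,4,6}
'b' @ 1: {1,2,3,4,6,7}  (accept∈set)
'b' @ 2: {1,2,3,4,6,7}  (accept∈set)
'c' @ 3: {1,2,3,4,5,6,7}  (accept∈set)
'b' @ 4: {1,2,3,4,6,7}  (accept∈set)
'c' @ 5: {1,2,3,4,5,6,7}  (accept∈set)
'b' @ 6: {1,2,3,4,6,7}  (accept∈set)
end set {1,2,3,4,6,7} — state 1 in

Answer: ACCEPT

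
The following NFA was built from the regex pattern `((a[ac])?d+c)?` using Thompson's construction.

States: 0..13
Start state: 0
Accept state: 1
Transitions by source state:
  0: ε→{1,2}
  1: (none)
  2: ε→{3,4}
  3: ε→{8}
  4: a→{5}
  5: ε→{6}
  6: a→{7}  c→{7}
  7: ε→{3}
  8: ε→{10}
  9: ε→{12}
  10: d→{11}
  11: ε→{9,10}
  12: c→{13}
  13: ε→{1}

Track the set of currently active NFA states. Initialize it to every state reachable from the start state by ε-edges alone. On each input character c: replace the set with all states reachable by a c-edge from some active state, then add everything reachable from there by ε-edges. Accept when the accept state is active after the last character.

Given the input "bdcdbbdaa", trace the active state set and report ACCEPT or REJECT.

S₀ = ε-closure({0}) = {0,1,2,3,4,8,10}
'b' @ 1: {}  — dead — no transitions
rest 'dcdbbdaa' ignored (set empty)
final: {}; accept 1 not in set

Answer: REJECT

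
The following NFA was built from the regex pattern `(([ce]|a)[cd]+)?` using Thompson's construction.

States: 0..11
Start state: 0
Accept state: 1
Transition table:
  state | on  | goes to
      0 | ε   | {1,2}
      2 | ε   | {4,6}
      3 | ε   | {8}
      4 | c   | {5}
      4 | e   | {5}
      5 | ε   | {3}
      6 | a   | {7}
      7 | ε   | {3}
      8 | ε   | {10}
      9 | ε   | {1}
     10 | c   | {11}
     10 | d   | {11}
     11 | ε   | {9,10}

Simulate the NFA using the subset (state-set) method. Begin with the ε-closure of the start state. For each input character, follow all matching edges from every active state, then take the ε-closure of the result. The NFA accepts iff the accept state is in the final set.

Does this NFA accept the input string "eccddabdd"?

Answer: REJECT

Derivation:
initial (ε-close {0}): {0,1,2,4,6}
'e' @ 1: {3,5,8,10}
'c' @ 2: {1,9,10,11}  [accepting]
'c' @ 3: {1,9,10,11}  [accepting]
'd' @ 4: {1,9,10,11}  [accepting]
'd' @ 5: {1,9,10,11}  [accepting]
'a' @ 6: {}  — state set empty
rest 'bdd' ignored (set empty)
end set {} — state 1 not in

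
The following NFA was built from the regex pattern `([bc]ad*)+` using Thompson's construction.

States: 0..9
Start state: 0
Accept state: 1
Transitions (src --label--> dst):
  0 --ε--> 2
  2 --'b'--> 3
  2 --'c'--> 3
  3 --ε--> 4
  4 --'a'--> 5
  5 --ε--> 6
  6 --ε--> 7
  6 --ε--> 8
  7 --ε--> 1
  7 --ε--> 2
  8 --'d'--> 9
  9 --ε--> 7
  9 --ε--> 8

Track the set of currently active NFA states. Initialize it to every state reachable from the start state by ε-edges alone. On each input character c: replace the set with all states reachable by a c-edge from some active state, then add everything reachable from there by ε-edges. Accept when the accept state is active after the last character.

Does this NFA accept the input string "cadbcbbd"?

Answer: REJECT

Trace:
initial (ε-close {0}): {0,2}
'c' @ 1: {3,4}
'a' @ 2: {1,2,5,6,7,8}  ✓accept
'd' @ 3: {1,2,7,8,9}  ✓accept
'b' @ 4: {3,4}
'c' @ 5: {}  — state set empty
rest 'bbd' ignored (set empty)
end set {} — state 1 not in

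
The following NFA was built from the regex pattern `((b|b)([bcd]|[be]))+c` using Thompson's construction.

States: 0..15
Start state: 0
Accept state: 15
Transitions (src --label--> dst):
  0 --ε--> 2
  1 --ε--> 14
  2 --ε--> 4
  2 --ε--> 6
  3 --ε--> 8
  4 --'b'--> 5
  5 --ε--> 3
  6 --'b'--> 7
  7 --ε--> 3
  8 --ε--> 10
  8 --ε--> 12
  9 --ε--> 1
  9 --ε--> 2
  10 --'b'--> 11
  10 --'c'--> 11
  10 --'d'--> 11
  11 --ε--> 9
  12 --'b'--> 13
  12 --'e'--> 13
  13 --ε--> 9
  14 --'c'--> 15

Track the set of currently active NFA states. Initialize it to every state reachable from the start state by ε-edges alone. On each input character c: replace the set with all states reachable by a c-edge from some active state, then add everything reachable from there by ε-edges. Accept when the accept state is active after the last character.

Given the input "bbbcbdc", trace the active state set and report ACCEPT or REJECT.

start: ε-closure({0}) = {0,2,4,6}
'b' @ 1: {3,5,7,8,10,12}
'b' @ 2: {1,2,4,6,9,11,13,14}
'b' @ 3: {3,5,7,8,10,12}
'c' @ 4: {1,2,4,6,9,11,14}
'b' @ 5: {3,5,7,8,10,12}
'd' @ 6: {1,2,4,6,9,11,14}
'c' @ 7: {15}  [accepting]
after full input: {15}  (accept=15 in)

Answer: ACCEPT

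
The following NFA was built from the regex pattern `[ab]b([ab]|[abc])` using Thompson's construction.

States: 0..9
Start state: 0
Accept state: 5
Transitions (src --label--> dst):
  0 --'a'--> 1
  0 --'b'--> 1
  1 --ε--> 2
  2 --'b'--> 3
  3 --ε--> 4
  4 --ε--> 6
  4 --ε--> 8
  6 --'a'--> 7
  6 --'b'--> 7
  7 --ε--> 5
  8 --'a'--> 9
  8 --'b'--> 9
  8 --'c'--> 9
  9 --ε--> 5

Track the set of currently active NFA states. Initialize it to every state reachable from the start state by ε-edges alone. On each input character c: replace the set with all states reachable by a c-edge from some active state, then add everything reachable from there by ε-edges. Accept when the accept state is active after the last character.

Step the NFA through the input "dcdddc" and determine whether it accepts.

initial (ε-close {0}): {0}
'd' @ 1: {}  — state set empty
rest 'cdddc' ignored (set empty)
end set {} — state 5 not in

Answer: REJECT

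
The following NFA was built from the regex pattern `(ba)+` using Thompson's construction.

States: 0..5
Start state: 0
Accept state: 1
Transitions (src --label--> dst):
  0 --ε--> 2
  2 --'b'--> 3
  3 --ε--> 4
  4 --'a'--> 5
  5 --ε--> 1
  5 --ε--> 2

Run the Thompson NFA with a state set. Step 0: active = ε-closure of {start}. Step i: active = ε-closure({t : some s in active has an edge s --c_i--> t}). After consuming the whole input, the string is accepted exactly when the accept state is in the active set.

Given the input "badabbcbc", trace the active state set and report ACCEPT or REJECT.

Answer: REJECT

Trace:
start: ε-closure({0}) = {0,2}
'b' @ 1: {3,4}
'a' @ 2: {1,2,5}  (accept∈set)
'd' @ 3: {}  — no active states
rest 'abbcbc' ignored (set empty)
final: {}; accept 1 not in set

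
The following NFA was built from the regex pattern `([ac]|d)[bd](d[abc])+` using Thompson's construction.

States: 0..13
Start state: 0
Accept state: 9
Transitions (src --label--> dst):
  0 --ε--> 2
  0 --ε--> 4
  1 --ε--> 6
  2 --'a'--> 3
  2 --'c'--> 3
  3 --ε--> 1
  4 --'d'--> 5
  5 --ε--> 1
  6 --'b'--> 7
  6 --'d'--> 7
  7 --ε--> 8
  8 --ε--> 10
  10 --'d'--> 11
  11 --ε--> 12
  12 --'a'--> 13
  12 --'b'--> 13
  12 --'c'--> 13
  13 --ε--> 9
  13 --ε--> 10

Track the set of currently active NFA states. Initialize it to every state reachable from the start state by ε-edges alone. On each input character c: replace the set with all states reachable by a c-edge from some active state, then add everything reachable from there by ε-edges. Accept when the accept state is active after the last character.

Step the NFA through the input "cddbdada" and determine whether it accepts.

S₀ = ε-closure({0}) = {0,2,4}
'c' @ 1: {1,3,6}
'd' @ 2: {7,8,10}
'd' @ 3: {11,12}
'b' @ 4: {9,10,13}  [accepting]
'd' @ 5: {11,12}
'a' @ 6: {9,10,13}  [accepting]
'd' @ 7: {11,12}
'a' @ 8: {9,10,13}  [accepting]
end set {9,10,13} — state 9 in

Answer: ACCEPT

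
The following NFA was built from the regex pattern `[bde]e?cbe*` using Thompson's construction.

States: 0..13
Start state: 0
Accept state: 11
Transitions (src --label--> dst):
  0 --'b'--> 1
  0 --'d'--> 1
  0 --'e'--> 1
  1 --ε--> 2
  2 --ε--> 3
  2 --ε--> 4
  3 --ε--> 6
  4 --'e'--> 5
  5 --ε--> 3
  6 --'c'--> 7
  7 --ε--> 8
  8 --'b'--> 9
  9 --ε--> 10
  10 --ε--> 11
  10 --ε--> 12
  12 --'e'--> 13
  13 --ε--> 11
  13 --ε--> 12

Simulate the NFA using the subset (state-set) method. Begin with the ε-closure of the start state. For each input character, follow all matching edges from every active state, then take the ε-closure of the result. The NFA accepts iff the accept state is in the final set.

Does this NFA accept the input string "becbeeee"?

Answer: ACCEPT

Trace:
S₀ = ε-closure({0}) = {0}
'b' @ 1: {1,2,3,4,6}
'e' @ 2: {3,5,6}
'c' @ 3: {7,8}
'b' @ 4: {9,10,11,12}  ✓accept
'e' @ 5: {11,12,13}  ✓accept
'e' @ 6: {11,12,13}  ✓accept
'e' @ 7: {11,12,13}  ✓accept
'e' @ 8: {11,12,13}  ✓accept
final: {11,12,13}; accept 11 in set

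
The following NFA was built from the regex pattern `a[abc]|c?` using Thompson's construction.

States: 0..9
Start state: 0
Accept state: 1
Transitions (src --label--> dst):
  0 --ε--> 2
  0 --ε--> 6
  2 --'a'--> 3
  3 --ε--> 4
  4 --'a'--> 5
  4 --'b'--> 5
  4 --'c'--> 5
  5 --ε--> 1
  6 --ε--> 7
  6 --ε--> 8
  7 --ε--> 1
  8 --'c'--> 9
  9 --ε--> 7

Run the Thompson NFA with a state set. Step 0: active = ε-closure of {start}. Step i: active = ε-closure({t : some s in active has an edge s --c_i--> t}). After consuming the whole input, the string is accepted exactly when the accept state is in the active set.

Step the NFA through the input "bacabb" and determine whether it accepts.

Answer: REJECT

Steps:
start: ε-closure({0}) = {0,1,2,6,7,8}
'b' @ 1: {}  — no active states
rest 'acabb' ignored (set empty)
end set {} — state 1 not in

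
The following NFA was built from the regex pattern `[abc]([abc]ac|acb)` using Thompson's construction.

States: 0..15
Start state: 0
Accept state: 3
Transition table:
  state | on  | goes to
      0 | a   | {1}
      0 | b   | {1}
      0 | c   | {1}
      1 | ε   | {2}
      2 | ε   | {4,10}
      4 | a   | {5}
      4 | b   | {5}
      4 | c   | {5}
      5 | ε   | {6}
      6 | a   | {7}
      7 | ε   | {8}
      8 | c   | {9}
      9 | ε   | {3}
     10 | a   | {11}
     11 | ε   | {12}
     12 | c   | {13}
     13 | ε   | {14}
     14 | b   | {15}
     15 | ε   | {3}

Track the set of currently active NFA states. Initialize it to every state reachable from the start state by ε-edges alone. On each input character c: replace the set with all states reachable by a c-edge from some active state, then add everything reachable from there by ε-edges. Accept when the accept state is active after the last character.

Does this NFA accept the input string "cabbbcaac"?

initial (ε-close {0}): {0}
'c' @ 1: {1,2,4,10}
'a' @ 2: {5,6,11,12}
'b' @ 3: {}  — no active states
rest 'bbcaac' ignored (set empty)
after full input: {}  (accept=3 not in)

Answer: REJECT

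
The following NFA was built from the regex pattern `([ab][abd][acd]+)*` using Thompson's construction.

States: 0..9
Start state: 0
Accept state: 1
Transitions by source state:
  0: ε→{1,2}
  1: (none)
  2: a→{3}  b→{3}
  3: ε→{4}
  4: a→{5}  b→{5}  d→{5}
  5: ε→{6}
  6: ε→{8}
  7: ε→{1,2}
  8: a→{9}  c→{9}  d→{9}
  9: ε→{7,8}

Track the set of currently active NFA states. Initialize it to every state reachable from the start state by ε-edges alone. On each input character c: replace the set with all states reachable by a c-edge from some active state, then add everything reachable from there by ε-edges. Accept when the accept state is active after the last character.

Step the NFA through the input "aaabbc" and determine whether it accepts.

Answer: ACCEPT

Steps:
start: ε-closure({0}) = {0,1,2}
'a' @ 1: {3,4}
'a' @ 2: {5,6,8}
'a' @ 3: {1,2,7,8,9}  (accept∈set)
'b' @ 4: {3,4}
'b' @ 5: {5,6,8}
'c' @ 6: {1,2,7,8,9}  (accept∈set)
after full input: {1,2,7,8,9}  (accept=1 in)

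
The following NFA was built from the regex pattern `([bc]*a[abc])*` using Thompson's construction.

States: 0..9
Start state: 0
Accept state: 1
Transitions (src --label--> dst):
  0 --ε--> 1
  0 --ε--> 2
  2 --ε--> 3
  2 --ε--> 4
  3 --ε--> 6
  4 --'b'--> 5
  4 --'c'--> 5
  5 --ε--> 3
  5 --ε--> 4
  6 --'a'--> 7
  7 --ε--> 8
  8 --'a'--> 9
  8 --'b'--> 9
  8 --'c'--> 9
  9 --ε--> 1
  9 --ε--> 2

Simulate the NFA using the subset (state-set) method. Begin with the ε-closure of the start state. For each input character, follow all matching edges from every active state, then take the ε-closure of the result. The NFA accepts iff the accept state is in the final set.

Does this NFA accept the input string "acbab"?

Answer: ACCEPT

Steps:
start: ε-closure({0}) = {0,1,2,3,4,6}
'a' @ 1: {7,8}
'c' @ 2: {1,2,3,4,6,9}  ✓accept
'b' @ 3: {3,4,5,6}
'a' @ 4: {7,8}
'b' @ 5: {1,2,3,4,6,9}  ✓accept
final: {1,2,3,4,6,9}; accept 1 in set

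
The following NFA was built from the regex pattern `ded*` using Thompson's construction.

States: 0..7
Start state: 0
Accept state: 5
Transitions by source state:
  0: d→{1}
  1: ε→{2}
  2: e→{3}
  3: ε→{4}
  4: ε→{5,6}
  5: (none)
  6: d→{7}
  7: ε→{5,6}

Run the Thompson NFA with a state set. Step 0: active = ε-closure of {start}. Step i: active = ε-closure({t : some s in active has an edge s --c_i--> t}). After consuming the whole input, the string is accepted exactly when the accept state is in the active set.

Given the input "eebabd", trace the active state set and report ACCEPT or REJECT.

Answer: REJECT

Steps:
start: ε-closure({0}) = {0}
'e' @ 1: {}  — no active states
rest 'ebabd' ignored (set empty)
final: {}; accept 5 not in set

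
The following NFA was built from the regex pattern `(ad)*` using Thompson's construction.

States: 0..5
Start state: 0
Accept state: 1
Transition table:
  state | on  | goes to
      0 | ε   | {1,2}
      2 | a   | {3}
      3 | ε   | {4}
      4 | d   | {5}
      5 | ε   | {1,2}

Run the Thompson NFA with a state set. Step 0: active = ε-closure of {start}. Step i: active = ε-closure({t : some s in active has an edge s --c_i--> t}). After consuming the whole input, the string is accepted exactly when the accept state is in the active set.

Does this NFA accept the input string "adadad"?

Answer: ACCEPT

Derivation:
start: ε-closure({0}) = {0,1,2}
'a' @ 1: {3,4}
'd' @ 2: {1,2,5}  ✓accept
'a' @ 3: {3,4}
'd' @ 4: {1,2,5}  ✓accept
'a' @ 5: {3,4}
'd' @ 6: {1,2,5}  ✓accept
after full input: {1,2,5}  (accept=1 in)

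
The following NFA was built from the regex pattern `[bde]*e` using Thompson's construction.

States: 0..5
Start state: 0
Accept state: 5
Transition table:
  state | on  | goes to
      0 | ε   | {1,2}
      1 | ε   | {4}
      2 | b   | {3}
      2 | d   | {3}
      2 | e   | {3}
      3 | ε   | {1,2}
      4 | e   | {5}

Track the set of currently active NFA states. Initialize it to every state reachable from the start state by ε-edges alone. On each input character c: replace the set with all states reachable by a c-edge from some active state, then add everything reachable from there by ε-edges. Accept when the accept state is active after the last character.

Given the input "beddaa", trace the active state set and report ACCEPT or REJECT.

Answer: REJECT

Steps:
S₀ = ε-closure({0}) = {0,1,2,4}
'b' @ 1: {1,2,3,4}
'e' @ 2: {1,2,3,4,5}  (accept∈set)
'd' @ 3: {1,2,3,4}
'd' @ 4: {1,2,3,4}
'a' @ 5: {}  — no active states
rest 'a' ignored (set empty)
after full input: {}  (accept=5 not in)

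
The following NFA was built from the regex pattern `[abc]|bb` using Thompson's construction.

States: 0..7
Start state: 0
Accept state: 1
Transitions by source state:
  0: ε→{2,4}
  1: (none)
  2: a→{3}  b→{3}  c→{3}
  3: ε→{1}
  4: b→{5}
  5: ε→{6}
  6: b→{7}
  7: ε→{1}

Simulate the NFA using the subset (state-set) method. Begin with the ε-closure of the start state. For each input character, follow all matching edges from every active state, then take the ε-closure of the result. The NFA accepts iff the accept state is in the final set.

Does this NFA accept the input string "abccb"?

Answer: REJECT

Steps:
S₀ = ε-closure({0}) = {0,2,4}
'a' @ 1: {1,3}  ✓accept
'b' @ 2: {}  — dead — no transitions
rest 'ccb' ignored (set empty)
after full input: {}  (accept=1 not in)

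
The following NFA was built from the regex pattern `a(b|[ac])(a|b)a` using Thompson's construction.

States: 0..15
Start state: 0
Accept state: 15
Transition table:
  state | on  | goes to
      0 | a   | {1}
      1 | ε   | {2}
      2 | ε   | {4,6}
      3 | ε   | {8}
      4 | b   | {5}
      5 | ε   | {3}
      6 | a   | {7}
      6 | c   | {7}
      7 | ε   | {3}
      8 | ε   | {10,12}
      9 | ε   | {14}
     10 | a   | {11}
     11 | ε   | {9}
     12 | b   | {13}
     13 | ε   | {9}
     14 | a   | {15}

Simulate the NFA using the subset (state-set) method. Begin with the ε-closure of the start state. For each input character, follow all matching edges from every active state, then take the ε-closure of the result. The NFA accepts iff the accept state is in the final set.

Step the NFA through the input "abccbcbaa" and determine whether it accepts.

S₀ = ε-closure({0}) = {0}
'a' @ 1: {1,2,4,6}
'b' @ 2: {3,5,8,10,12}
'c' @ 3: {}  — dead — no transitions
rest 'cbcbaa' ignored (set empty)
end set {} — state 15 not in

Answer: REJECT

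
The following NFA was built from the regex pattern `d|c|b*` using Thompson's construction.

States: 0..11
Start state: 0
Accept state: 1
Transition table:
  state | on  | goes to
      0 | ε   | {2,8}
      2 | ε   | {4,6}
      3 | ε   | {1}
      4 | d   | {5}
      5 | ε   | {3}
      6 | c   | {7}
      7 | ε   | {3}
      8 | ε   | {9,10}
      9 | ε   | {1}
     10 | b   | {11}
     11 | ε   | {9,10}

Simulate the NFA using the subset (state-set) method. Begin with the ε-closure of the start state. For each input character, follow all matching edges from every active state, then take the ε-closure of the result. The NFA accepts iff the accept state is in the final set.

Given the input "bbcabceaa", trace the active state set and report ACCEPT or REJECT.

initial (ε-close {0}): {0,1,2,4,6,8,9,10}
'b' @ 1: {1,9,10,11}  ✓accept
'b' @ 2: {1,9,10,11}  ✓accept
'c' @ 3: {}  — no active states
rest 'abceaa' ignored (set empty)
final: {}; accept 1 not in set

Answer: REJECT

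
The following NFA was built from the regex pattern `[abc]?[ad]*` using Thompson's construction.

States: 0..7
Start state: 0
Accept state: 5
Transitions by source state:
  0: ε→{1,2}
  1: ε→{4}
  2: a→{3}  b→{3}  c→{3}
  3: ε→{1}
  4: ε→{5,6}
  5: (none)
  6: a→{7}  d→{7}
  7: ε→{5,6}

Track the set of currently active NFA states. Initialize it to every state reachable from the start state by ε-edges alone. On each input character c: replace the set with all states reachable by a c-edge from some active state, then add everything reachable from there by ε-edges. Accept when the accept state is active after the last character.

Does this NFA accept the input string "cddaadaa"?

initial (ε-close {0}): {0,1,2,4,5,6}
'c' @ 1: {1,3,4,5,6}  ✓accept
'd' @ 2: {5,6,7}  ✓accept
'd' @ 3: {5,6,7}  ✓accept
'a' @ 4: {5,6,7}  ✓accept
'a' @ 5: {5,6,7}  ✓accept
'd' @ 6: {5,6,7}  ✓accept
'a' @ 7: {5,6,7}  ✓accept
'a' @ 8: {5,6,7}  ✓accept
final: {5,6,7}; accept 5 in set

Answer: ACCEPT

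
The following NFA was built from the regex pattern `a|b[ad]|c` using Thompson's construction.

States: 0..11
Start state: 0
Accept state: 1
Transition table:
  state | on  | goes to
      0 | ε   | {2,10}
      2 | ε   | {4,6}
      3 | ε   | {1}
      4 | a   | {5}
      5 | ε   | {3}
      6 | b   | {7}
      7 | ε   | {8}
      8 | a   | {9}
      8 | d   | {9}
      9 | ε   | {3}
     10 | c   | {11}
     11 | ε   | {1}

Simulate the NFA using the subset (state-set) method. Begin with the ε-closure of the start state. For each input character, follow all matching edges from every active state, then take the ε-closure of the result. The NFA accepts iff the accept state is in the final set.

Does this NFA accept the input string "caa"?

Answer: REJECT

Steps:
initial (ε-close {0}): {0,2,4,6,10}
'c' @ 1: {1,11}  (accept∈set)
'a' @ 2: {}  — dead — no transitions
rest 'a' ignored (set empty)
after full input: {}  (accept=1 not in)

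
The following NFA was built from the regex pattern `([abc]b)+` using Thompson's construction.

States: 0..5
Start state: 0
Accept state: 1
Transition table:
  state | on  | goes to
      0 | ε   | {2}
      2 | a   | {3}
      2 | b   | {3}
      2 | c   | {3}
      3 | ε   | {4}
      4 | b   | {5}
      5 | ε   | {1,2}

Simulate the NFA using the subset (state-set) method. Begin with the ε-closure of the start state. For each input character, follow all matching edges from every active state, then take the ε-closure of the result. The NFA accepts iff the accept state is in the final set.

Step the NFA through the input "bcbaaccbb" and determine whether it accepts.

S₀ = ε-closure({0}) = {0,2}
'b' @ 1: {3,4}
'c' @ 2: {}  — dead — no transitions
rest 'baaccbb' ignored (set empty)
final: {}; accept 1 not in set

Answer: REJECT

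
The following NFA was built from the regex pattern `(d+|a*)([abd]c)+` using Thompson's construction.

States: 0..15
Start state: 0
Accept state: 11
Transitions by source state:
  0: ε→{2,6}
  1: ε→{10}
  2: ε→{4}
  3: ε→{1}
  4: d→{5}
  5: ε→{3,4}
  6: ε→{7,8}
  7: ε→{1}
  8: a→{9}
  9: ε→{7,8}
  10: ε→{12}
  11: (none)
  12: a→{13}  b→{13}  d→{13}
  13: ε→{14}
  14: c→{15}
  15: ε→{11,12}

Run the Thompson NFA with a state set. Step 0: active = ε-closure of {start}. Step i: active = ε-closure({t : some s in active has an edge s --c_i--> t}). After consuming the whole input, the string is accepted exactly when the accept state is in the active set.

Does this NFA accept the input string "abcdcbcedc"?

start: ε-closure({0}) = {0,1,2,4,6,7,8,10,12}
'a' @ 1: {1,7,8,9,10,12,13,14}
'b' @ 2: {13,14}
'c' @ 3: {11,12,15}  (accept∈set)
'd' @ 4: {13,14}
'c' @ 5: {11,12,15}  (accept∈set)
'b' @ 6: {13,14}
'c' @ 7: {11,12,15}  (accept∈set)
'e' @ 8: {}  — no active states
rest 'dc' ignored (set empty)
after full input: {}  (accept=11 not in)

Answer: REJECT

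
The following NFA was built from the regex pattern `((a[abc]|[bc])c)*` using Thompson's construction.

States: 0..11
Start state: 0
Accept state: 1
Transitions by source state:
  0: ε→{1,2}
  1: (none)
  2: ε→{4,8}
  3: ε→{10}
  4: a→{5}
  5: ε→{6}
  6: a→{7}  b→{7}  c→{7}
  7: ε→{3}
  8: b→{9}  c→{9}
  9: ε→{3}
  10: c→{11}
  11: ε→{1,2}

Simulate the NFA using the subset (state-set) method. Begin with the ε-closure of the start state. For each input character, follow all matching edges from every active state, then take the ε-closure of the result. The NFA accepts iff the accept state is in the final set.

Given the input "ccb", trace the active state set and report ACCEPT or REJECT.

Answer: REJECT

Derivation:
initial (ε-close {0}): {0,1,2,4,8}
'c' @ 1: {3,9,10}
'c' @ 2: {1,2,4,8,11}  [accepting]
'b' @ 3: {3,9,10}
final: {3,9,10}; accept 1 not in set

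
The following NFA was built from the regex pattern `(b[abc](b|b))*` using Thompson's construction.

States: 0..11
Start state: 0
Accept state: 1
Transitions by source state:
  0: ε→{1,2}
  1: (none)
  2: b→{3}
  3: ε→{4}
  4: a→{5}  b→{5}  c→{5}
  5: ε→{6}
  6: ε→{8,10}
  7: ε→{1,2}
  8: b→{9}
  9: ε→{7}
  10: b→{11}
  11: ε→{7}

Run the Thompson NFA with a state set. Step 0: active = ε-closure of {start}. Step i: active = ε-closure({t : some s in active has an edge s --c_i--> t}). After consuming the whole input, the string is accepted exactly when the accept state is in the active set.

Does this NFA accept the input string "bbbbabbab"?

initial (ε-close {0}): {0,1,2}
'b' @ 1: {3,4}
'b' @ 2: {5,6,8,10}
'b' @ 3: {1,2,7,9,11}  (accept∈set)
'b' @ 4: {3,4}
'a' @ 5: {5,6,8,10}
'b' @ 6: {1,2,7,9,11}  (accept∈set)
'b' @ 7: {3,4}
'a' @ 8: {5,6,8,10}
'b' @ 9: {1,2,7,9,11}  (accept∈set)
final: {1,2,7,9,11}; accept 1 in set

Answer: ACCEPT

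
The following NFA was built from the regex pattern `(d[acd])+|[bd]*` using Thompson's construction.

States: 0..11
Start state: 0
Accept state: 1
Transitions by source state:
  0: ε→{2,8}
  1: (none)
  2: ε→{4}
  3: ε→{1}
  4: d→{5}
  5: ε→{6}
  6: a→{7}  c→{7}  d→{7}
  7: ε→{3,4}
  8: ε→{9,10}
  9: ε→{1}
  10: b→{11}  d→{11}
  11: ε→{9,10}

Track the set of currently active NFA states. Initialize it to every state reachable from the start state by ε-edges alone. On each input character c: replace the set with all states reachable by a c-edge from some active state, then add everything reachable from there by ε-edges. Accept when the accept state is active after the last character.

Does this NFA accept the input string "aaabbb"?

S₀ = ε-closure({0}) = {0,1,2,4,8,9,10}
'a' @ 1: {}  — state set empty
rest 'aabbb' ignored (set empty)
after full input: {}  (accept=1 not in)

Answer: REJECT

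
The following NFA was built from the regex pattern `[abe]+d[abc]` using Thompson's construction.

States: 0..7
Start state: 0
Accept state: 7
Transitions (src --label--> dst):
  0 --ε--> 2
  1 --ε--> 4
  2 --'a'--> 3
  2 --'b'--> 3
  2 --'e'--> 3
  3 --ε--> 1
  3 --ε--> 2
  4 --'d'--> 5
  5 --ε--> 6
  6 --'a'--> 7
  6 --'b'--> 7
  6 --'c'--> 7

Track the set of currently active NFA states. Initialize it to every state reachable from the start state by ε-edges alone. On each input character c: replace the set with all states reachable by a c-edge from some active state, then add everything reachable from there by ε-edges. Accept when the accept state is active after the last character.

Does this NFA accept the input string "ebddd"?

start: ε-closure({0}) = {0,2}
'e' @ 1: {1,2,3,4}
'b' @ 2: {1,2,3,4}
'd' @ 3: {5,6}
'd' @ 4: {}  — state set empty
rest 'd' ignored (set empty)
final: {}; accept 7 not in set

Answer: REJECT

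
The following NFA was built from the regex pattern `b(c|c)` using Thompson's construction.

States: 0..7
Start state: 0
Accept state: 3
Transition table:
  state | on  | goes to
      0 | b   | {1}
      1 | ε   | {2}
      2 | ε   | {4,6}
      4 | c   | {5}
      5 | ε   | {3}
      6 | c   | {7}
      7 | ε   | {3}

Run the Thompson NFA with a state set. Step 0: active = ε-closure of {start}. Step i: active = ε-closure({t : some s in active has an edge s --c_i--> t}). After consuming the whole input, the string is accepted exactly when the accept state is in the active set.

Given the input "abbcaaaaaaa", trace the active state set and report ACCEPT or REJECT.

S₀ = ε-closure({0}) = {0}
'a' @ 1: {}  — no active states
rest 'bbcaaaaaaa' ignored (set empty)
after full input: {}  (accept=3 not in)

Answer: REJECT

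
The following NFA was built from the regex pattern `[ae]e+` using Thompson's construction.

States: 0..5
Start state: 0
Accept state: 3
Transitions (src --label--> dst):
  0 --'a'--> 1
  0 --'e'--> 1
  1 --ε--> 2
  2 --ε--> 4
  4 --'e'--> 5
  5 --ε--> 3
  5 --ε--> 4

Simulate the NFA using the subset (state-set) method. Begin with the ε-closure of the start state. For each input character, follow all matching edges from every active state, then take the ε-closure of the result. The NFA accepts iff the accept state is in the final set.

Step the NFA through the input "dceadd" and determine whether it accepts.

initial (ε-close {0}): {0}
'd' @ 1: {}  — dead — no transitions
rest 'ceadd' ignored (set empty)
final: {}; accept 3 not in set

Answer: REJECT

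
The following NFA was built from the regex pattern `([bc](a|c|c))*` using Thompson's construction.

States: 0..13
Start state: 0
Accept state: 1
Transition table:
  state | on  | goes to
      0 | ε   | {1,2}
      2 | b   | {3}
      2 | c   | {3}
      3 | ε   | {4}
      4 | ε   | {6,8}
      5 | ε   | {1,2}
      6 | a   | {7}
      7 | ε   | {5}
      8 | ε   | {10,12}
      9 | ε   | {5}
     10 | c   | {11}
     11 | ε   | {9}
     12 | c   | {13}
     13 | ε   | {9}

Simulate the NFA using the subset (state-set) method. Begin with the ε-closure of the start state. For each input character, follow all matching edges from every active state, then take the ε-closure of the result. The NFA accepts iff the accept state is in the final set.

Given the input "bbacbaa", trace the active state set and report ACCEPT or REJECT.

initial (ε-close {0}): {0,1,2}
'b' @ 1: {3,4,6,8,10,12}
'b' @ 2: {}  — dead — no transitions
rest 'acbaa' ignored (set empty)
final: {}; accept 1 not in set

Answer: REJECT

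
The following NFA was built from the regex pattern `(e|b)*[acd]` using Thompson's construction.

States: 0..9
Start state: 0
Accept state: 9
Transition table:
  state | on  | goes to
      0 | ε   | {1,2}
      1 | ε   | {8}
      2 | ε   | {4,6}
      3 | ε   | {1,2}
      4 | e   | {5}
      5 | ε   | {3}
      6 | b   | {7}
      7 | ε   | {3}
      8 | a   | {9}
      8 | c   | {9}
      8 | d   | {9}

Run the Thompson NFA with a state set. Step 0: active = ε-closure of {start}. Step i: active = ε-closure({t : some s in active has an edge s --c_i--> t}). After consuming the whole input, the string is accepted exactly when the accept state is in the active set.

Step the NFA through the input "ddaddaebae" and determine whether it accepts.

Answer: REJECT

Steps:
S₀ = ε-closure({0}) = {0,1,2,4,6,8}
'd' @ 1: {9}  ✓accept
'd' @ 2: {}  — no active states
rest 'addaebae' ignored (set empty)
end set {} — state 9 not in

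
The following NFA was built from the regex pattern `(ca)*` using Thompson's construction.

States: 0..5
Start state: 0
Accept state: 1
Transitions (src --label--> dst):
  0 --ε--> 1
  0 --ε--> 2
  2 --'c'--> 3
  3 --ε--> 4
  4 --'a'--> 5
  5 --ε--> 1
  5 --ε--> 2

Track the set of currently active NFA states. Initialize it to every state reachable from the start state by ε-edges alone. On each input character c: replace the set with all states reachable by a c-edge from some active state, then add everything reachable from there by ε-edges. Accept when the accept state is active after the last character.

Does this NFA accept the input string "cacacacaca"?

start: ε-closure({0}) = {0,1,2}
'c' @ 1: {3,4}
'a' @ 2: {1,2,5}  ✓accept
'c' @ 3: {3,4}
'a' @ 4: {1,2,5}  ✓accept
'c' @ 5: {3,4}
'a' @ 6: {1,2,5}  ✓accept
'c' @ 7: {3,4}
'a' @ 8: {1,2,5}  ✓accept
'c' @ 9: {3,4}
'a' @ 10: {1,2,5}  ✓accept
final: {1,2,5}; accept 1 in set

Answer: ACCEPT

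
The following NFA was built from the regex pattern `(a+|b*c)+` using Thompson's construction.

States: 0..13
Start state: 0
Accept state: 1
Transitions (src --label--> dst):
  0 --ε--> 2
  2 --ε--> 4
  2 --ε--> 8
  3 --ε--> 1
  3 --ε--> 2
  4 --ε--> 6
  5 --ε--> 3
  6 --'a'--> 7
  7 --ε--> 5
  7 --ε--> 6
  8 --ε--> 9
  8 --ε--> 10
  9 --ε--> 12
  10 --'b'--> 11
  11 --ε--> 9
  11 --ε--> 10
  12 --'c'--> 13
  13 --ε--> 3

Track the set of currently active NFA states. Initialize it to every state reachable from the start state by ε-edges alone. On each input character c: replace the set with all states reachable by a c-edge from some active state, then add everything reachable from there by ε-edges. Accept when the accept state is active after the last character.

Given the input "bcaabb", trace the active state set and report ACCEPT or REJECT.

Answer: REJECT

Steps:
start: ε-closure({0}) = {0,2,4,6,8,9,10,12}
'b' @ 1: {9,10,11,12}
'c' @ 2: {1,2,3,4,6,8,9,10,12,13}  ✓accept
'a' @ 3: {1,2,3,4,5,6,7,8,9,10,12}  ✓accept
'a' @ 4: {1,2,3,4,5,6,7,8,9,10,12}  ✓accept
'b' @ 5: {9,10,11,12}
'b' @ 6: {9,10,11,12}
final: {9,10,11,12}; accept 1 not in set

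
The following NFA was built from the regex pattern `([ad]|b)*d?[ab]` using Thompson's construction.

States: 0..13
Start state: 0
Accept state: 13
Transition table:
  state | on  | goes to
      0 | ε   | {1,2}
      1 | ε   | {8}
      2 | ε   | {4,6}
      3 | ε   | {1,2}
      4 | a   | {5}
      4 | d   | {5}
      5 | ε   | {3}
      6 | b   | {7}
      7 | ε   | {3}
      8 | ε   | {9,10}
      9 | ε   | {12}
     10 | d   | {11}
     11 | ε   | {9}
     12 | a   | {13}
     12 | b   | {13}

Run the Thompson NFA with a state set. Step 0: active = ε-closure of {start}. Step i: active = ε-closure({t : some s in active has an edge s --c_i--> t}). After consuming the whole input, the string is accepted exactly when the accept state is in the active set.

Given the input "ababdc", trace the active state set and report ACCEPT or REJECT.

Answer: REJECT

Steps:
initial (ε-close {0}): {0,1,2,4,6,8,9,10,12}
'a' @ 1: {1,2,3,4,5,6,8,9,10,12,13}  (accept∈set)
'b' @ 2: {1,2,3,4,6,7,8,9,10,12,13}  (accept∈set)
'a' @ 3: {1,2,3,4,5,6,8,9,10,12,13}  (accept∈set)
'b' @ 4: {1,2,3,4,6,7,8,9,10,12,13}  (accept∈set)
'd' @ 5: {1,2,3,4,5,6,8,9,10,11,12}
'c' @ 6: {}  — dead — no transitions
final: {}; accept 13 not in set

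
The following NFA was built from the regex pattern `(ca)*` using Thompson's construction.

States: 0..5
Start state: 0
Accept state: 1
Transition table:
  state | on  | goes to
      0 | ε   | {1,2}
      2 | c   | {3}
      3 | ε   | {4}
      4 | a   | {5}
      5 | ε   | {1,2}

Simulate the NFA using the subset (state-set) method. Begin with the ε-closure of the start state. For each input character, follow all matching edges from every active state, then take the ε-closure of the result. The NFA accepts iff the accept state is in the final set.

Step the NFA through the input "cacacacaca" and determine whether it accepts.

start: ε-closure({0}) = {0,1,2}
'c' @ 1: {3,4}
'a' @ 2: {1,2,5}  [accepting]
'c' @ 3: {3,4}
'a' @ 4: {1,2,5}  [accepting]
'c' @ 5: {3,4}
'a' @ 6: {1,2,5}  [accepting]
'c' @ 7: {3,4}
'a' @ 8: {1,2,5}  [accepting]
'c' @ 9: {3,4}
'a' @ 10: {1,2,5}  [accepting]
end set {1,2,5} — state 1 in

Answer: ACCEPT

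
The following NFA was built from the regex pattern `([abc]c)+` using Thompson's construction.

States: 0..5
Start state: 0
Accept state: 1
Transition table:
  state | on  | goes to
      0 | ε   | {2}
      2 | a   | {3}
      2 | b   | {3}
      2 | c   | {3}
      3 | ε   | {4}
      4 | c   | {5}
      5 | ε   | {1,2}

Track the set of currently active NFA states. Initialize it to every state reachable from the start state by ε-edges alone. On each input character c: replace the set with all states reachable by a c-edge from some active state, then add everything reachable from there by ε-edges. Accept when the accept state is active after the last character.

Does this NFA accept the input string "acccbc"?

S₀ = ε-closure({0}) = {0,2}
'a' @ 1: {3,4}
'c' @ 2: {1,2,5}  (accept∈set)
'c' @ 3: {3,4}
'c' @ 4: {1,2,5}  (accept∈set)
'b' @ 5: {3,4}
'c' @ 6: {1,2,5}  (accept∈set)
end set {1,2,5} — state 1 in

Answer: ACCEPT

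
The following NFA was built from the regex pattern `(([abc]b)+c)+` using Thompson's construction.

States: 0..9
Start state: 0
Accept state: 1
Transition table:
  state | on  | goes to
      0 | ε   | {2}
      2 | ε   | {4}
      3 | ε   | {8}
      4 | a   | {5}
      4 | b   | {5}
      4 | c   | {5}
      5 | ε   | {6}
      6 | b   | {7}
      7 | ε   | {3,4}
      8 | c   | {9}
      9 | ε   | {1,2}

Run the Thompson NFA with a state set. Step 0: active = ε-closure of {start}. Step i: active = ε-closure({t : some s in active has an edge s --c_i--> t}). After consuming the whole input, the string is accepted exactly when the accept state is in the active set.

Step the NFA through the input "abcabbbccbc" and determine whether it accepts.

Answer: ACCEPT

Derivation:
S₀ = ε-closure({0}) = {0,2,4}
'a' @ 1: {5,6}
'b' @ 2: {3,4,7,8}
'c' @ 3: {1,2,4,5,6,9}  (accept∈set)
'a' @ 4: {5,6}
'b' @ 5: {3,4,7,8}
'b' @ 6: {5,6}
'b' @ 7: {3,4,7,8}
'c' @ 8: {1,2,4,5,6,9}  (accept∈set)
'c' @ 9: {5,6}
'b' @ 10: {3,4,7,8}
'c' @ 11: {1,2,4,5,6,9}  (accept∈set)
after full input: {1,2,4,5,6,9}  (accept=1 in)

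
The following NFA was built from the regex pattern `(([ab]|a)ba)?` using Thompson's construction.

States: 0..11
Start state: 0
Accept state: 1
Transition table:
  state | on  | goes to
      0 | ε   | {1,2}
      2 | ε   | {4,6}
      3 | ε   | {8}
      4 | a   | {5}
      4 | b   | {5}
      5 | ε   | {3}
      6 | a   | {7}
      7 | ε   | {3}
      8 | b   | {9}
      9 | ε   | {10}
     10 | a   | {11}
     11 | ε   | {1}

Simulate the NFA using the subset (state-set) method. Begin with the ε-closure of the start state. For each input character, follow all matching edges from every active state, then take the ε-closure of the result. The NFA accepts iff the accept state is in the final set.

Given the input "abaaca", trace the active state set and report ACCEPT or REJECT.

Answer: REJECT

Trace:
initial (ε-close {0}): {0,1,2,4,6}
'a' @ 1: {3,5,7,8}
'b' @ 2: {9,10}
'a' @ 3: {1,11}  ✓accept
'a' @ 4: {}  — no active states
rest 'ca' ignored (set empty)
end set {} — state 1 not in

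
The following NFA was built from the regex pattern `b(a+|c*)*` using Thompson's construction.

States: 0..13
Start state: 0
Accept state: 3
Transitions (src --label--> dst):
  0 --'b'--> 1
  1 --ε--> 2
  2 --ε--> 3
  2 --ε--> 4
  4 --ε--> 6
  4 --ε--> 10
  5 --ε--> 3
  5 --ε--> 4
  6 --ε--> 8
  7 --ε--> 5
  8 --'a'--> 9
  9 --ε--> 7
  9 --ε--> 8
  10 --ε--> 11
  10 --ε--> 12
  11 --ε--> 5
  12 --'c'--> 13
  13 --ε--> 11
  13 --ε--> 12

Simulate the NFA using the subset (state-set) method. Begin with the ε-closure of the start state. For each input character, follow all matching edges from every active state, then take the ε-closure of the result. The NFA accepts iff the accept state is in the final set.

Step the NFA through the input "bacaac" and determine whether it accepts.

initial (ε-close {0}): {0}
'b' @ 1: {1,2,3,4,5,6,8,10,11,12}  ✓accept
'a' @ 2: {3,4,5,6,7,8,9,10,11,12}  ✓accept
'c' @ 3: {3,4,5,6,8,10,11,12,13}  ✓accept
'a' @ 4: {3,4,5,6,7,8,9,10,11,12}  ✓accept
'a' @ 5: {3,4,5,6,7,8,9,10,11,12}  ✓accept
'c' @ 6: {3,4,5,6,8,10,11,12,13}  ✓accept
after full input: {3,4,5,6,8,10,11,12,13}  (accept=3 in)

Answer: ACCEPT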